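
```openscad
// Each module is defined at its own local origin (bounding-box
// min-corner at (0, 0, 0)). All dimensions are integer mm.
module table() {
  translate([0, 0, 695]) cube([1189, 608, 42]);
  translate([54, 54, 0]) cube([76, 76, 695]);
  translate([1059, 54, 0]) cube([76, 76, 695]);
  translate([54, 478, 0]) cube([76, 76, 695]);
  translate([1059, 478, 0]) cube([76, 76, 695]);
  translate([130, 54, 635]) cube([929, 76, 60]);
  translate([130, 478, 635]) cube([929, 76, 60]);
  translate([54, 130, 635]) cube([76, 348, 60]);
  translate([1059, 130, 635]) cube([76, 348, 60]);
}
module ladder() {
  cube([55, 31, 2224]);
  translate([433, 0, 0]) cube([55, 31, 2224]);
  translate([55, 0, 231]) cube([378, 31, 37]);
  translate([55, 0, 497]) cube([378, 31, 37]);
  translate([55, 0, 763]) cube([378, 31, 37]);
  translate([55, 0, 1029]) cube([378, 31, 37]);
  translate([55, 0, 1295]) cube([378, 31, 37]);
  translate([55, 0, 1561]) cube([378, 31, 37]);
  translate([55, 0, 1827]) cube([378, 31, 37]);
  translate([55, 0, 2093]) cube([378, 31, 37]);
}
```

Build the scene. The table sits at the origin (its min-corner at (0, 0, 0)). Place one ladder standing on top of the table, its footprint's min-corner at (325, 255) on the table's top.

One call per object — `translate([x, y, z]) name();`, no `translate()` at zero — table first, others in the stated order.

table();
translate([325, 255, 737]) ladder();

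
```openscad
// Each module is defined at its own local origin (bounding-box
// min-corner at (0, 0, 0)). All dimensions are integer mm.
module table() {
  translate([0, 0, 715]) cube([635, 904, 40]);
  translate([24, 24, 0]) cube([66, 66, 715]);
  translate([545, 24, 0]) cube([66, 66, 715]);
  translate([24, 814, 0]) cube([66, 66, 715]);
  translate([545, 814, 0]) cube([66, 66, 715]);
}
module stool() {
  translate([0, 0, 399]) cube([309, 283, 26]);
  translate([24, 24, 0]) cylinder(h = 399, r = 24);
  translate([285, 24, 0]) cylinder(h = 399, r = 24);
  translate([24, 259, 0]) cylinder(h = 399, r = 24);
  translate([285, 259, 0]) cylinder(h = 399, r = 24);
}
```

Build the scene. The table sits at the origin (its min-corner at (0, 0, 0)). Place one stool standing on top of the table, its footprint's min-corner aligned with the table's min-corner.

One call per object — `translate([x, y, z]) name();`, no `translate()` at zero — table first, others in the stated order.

table();
translate([0, 0, 755]) stool();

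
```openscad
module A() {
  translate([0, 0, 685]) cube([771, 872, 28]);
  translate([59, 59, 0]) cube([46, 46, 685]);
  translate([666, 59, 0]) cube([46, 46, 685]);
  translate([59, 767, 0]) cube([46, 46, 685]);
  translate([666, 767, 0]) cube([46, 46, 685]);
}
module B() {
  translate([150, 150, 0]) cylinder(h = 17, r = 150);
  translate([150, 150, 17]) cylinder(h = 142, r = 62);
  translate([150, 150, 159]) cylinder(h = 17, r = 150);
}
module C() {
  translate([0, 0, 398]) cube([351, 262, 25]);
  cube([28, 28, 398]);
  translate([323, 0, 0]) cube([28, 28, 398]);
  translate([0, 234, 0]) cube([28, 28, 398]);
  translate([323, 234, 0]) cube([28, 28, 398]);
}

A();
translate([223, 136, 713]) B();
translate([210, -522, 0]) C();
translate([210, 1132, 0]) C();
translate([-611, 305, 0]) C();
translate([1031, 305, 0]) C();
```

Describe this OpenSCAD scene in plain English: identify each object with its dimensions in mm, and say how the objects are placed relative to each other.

A is a table: top 771 mm (x) × 872 mm (y), 28 mm thick, upper face at z = 713 mm, on four 46×46 mm square legs, each inset 59 mm from the nearest pair of top edges, running from z = 0 to the bottom of the top.

B is a spool: two coaxial disc flanges of radius 150 mm and thickness 17 mm, joined by a core cylinder of radius 62 mm and height 142 mm. The lower flange rests on z = 0 and the three cylinders share a vertical axis.

C is a four-legged stool. The seat is a 351×262×25 mm slab whose top surface is at z = 423 mm; four square legs, each 28×28 mm in cross-section, run from the floor (z = 0) to the underside of the seat, each flush with a corner of the seat.

The spool is on top of the table. Four stools sit around the table at the −y, +y, −x, +x sides.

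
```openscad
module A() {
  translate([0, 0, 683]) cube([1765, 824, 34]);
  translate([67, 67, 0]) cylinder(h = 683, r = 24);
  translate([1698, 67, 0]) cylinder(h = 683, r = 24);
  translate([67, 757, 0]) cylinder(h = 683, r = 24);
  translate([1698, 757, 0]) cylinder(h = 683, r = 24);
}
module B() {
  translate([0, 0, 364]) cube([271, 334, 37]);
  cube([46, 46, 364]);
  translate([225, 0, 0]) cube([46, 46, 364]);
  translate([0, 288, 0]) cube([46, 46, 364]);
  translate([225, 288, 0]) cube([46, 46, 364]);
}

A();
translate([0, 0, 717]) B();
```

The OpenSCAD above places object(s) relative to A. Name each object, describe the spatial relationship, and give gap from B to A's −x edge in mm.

The stool's min-x is at 0; the table's min-x is 0; gap = 0 mm.

A is a table. B is a stool. The stool is on top of the table. The gap from the stool to the table's −x edge is 0 mm.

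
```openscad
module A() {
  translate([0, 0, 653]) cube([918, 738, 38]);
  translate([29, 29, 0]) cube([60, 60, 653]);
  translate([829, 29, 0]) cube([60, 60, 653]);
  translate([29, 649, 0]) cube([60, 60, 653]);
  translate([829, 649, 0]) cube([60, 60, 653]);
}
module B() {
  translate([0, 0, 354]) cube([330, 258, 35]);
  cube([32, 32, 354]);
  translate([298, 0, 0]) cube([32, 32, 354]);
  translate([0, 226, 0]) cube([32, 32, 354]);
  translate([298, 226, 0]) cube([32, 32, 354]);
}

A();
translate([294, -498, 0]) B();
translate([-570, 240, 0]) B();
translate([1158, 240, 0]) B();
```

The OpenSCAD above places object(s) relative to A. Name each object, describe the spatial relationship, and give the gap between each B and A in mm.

A is a table. B is a stool. Three stools sit around the table at the −y, −x, +x sides. The gap between each stool and the table is 240 mm.

Each stool's nearest face is 240 mm from the table's bounding box.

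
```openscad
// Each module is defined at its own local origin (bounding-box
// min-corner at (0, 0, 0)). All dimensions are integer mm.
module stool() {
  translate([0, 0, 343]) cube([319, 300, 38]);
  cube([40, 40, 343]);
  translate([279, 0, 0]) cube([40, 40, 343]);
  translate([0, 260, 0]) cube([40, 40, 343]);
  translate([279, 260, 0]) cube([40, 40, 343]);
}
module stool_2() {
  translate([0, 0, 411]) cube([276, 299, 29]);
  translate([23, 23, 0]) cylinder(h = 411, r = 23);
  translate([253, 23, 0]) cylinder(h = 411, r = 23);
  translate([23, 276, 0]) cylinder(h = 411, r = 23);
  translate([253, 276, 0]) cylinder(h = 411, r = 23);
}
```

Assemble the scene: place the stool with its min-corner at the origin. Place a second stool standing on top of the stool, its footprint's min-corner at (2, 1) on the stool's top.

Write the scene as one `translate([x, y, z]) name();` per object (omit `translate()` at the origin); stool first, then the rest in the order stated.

stool();
translate([2, 1, 381]) stool_2();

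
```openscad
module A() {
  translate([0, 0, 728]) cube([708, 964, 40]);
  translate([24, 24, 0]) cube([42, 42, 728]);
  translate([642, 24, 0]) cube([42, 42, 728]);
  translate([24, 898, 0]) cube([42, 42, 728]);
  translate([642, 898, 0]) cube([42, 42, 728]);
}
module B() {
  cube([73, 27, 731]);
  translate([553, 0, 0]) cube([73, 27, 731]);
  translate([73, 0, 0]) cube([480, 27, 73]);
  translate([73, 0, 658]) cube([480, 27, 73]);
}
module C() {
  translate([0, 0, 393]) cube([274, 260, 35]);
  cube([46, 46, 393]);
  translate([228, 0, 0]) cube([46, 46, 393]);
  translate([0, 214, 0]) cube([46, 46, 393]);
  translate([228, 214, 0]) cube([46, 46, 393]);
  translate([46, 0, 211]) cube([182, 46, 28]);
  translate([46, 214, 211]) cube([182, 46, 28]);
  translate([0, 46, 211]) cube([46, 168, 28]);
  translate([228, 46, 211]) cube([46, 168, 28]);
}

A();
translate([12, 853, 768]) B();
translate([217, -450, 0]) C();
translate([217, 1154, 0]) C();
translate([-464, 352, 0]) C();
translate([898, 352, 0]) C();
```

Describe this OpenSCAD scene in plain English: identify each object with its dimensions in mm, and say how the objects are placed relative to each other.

A is a table: top 708 mm (x) × 964 mm (y), 40 mm thick, upper face at z = 768 mm, on four 42×42 mm square legs, each inset 24 mm from the nearest pair of top edges, running from z = 0 to the bottom of the top.

B is a picture frame with a 480×585 mm rectangular opening (x by z) and a uniform 73 mm border on every side. Frame depth is 27 mm along y. It is built from two vertical stiles running the full outside height and two horizontal rails spanning the gap between the stiles.

C is a simple wooden stool: a rectangular seat 274 mm (x) by 260 mm (y), 35 mm thick, top face at z = 428 mm, on four square legs, each 46×46 mm in cross-section. The legs rest on z = 0, each flush with a corner of the seat. Four stretchers, 46 mm wide and 28 mm tall, connect adjacent legs with their undersides at z = 211 mm, each running between the inner faces of the legs it joins and aligned with the legs' outer faces on the other axis.

The picture frame is on top of the table. Four stools sit around the table at the −y, +y, −x, +x sides.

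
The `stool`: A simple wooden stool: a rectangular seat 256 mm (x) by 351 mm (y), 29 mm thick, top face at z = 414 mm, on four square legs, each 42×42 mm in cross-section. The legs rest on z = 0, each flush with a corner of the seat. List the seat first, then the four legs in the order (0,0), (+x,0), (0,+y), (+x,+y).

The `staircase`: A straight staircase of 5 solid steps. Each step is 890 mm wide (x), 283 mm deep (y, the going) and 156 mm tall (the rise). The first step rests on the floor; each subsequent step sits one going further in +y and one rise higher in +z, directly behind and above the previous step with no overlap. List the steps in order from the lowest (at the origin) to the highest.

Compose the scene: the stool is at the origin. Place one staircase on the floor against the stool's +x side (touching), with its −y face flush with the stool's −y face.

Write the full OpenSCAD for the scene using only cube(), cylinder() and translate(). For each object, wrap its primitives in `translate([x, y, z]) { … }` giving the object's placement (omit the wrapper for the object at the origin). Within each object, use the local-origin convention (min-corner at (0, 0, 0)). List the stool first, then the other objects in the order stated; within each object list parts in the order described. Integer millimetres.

translate([0, 0, 385]) cube([256, 351, 29]);
cube([42, 42, 385]);
translate([214, 0, 0]) cube([42, 42, 385]);
translate([0, 309, 0]) cube([42, 42, 385]);
translate([214, 309, 0]) cube([42, 42, 385]);
translate([256, 0, 0]) {
  cube([890, 283, 156]);
  translate([0, 283, 156]) cube([890, 283, 156]);
  translate([0, 566, 312]) cube([890, 283, 156]);
  translate([0, 849, 468]) cube([890, 283, 156]);
  translate([0, 1132, 624]) cube([890, 283, 156]);
}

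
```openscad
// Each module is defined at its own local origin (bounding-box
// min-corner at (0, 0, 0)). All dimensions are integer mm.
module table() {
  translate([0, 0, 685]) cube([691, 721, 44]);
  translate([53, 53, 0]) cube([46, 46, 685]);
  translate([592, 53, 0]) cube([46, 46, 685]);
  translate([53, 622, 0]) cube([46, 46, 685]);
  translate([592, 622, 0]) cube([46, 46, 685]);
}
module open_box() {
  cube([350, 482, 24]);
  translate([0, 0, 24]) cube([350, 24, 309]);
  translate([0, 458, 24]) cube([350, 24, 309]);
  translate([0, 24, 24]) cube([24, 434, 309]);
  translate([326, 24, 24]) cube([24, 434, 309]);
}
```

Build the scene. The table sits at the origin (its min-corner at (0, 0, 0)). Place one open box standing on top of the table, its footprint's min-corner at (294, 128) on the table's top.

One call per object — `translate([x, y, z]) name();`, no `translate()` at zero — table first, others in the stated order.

table();
translate([294, 128, 729]) open_box();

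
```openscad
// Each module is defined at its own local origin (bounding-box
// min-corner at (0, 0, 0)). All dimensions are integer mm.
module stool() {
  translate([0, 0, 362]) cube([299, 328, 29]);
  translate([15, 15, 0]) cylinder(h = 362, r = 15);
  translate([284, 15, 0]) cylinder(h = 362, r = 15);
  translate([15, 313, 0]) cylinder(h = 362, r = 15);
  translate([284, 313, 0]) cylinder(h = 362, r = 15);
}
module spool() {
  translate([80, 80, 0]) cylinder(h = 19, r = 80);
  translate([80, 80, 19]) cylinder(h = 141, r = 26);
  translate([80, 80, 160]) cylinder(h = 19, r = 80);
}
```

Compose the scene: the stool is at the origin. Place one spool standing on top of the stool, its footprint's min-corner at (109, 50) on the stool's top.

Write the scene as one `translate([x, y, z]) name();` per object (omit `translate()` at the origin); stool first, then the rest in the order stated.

stool();
translate([109, 50, 391]) spool();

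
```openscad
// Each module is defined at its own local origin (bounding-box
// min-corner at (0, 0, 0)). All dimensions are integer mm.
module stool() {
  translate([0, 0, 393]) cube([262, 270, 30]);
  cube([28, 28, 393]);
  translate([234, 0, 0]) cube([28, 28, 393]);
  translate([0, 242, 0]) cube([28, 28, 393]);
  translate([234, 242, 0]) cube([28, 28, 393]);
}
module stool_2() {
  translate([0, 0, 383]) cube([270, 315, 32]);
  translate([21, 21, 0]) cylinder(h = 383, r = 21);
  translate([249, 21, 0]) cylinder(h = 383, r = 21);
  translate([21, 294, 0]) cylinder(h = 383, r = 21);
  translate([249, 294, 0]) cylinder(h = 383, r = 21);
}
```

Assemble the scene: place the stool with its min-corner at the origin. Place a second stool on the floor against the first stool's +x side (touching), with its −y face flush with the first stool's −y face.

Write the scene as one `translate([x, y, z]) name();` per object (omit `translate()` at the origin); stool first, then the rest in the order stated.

stool();
translate([262, 0, 0]) stool_2();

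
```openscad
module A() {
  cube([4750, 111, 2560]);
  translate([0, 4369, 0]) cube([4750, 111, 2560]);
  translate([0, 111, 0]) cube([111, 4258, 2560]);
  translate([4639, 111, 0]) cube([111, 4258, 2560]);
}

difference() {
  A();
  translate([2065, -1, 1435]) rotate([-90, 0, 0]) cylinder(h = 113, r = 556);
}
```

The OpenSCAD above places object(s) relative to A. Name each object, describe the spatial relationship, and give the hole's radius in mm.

A is a house frame. The house frame has a circular hole through its front wall. The hole's radius is 556 mm.

The subtracted cylinder has r = 556 mm.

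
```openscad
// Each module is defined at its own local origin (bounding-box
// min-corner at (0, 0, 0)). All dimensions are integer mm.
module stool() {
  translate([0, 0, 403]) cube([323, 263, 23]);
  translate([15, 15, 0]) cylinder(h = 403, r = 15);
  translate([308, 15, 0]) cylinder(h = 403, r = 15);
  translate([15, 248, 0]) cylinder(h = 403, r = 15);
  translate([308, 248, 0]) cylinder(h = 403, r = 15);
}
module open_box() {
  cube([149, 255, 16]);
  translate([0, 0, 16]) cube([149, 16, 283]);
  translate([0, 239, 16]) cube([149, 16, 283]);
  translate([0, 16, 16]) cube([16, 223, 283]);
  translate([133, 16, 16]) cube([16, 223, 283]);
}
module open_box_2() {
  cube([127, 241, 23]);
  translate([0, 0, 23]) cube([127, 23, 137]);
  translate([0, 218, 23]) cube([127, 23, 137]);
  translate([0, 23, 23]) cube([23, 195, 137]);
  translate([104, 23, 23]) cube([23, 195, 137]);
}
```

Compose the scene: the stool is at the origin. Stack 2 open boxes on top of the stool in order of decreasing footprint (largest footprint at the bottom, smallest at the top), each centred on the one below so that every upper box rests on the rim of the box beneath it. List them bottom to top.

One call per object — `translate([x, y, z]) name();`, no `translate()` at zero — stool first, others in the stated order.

stool();
translate([87, 4, 426]) open_box();
translate([98, 11, 725]) open_box_2();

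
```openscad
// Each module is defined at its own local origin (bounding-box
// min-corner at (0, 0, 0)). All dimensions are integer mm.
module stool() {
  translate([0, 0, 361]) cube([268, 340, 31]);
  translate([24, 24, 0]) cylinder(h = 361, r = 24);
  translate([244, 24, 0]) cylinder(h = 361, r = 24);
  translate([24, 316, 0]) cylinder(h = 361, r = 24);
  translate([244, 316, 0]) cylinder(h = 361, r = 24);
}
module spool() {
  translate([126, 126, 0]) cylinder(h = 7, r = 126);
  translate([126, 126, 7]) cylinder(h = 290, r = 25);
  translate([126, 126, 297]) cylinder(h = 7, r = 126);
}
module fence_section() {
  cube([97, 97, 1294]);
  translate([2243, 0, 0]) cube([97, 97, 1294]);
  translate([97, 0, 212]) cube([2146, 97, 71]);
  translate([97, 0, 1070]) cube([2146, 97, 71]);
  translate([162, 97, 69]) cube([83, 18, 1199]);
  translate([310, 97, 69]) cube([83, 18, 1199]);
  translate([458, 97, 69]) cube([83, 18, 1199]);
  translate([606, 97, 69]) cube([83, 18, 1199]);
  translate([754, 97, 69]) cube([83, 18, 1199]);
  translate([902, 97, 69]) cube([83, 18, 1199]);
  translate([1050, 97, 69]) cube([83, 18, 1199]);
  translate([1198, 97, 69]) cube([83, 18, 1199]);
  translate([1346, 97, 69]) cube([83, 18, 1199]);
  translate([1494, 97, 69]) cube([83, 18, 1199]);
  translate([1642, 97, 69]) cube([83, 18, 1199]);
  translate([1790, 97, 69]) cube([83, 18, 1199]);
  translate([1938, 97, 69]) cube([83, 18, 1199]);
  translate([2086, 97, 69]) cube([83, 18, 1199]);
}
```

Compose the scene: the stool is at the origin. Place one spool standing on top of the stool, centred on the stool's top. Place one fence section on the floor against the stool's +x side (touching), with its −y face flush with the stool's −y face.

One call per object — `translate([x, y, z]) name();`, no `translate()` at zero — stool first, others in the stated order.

stool();
translate([8, 44, 392]) spool();
translate([268, 0, 0]) fence_section();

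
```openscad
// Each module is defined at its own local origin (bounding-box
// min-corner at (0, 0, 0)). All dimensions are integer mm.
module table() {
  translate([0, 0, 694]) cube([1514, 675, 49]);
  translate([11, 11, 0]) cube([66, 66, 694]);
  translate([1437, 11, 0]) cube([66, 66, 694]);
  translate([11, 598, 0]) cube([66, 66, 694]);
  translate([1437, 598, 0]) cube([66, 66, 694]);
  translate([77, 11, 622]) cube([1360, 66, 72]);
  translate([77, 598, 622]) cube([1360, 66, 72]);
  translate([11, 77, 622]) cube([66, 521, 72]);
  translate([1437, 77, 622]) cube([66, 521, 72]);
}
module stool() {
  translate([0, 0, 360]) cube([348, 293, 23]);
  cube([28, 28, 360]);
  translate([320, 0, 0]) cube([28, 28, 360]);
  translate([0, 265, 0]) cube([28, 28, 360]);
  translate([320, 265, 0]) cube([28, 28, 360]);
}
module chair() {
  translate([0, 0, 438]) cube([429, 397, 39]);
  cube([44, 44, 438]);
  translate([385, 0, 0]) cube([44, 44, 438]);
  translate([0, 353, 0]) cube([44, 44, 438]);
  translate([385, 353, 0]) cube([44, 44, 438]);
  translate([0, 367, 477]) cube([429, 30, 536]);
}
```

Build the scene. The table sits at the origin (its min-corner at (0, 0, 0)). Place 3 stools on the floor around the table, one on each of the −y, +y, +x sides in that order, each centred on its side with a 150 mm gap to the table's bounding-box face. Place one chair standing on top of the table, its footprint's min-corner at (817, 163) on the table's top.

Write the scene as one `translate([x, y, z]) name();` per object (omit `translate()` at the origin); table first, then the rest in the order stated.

table();
translate([583, -443, 0]) stool();
translate([583, 825, 0]) stool();
translate([1664, 191, 0]) stool();
translate([817, 163, 743]) chair();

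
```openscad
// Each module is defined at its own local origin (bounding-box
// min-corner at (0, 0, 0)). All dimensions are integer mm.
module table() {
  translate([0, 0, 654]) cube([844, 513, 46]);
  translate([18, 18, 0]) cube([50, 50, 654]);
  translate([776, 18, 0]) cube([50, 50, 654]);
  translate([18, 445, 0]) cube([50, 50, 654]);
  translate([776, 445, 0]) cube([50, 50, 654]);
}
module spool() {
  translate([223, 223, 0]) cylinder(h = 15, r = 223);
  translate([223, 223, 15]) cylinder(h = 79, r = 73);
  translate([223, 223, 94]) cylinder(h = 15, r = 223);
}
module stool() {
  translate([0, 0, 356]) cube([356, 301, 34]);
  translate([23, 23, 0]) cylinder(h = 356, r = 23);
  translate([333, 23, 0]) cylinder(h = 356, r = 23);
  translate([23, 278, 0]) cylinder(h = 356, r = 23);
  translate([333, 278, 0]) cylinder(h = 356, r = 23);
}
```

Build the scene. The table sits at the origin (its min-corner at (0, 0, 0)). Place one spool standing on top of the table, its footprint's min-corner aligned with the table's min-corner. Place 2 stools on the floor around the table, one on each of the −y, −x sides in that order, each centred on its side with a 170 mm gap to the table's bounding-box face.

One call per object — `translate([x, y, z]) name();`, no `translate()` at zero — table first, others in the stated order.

table();
translate([0, 0, 700]) spool();
translate([244, -471, 0]) stool();
translate([-526, 106, 0]) stool();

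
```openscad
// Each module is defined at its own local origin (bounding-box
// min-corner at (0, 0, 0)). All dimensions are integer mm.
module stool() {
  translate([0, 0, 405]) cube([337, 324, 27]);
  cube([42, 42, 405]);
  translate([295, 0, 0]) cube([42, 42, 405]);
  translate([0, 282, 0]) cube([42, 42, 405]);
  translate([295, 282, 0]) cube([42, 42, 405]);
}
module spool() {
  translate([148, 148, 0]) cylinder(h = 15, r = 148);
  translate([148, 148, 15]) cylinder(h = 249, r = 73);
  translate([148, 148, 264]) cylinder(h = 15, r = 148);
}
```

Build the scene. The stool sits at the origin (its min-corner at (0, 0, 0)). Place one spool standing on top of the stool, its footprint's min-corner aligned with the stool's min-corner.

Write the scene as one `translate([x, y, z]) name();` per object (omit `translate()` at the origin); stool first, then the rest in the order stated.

stool();
translate([0, 0, 432]) spool();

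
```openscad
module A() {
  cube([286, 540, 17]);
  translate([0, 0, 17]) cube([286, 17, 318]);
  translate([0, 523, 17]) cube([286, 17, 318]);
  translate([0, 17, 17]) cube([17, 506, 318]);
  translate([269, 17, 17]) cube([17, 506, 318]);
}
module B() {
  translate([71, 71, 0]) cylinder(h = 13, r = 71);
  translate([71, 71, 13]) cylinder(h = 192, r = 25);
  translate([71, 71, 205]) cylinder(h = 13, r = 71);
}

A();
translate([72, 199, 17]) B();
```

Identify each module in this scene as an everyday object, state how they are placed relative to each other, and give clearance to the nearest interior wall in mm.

Clearances: x = 55, y = 182; minimum 55 mm.

A is an open box. B is a spool. The spool sits inside the open box, centred. The clearance to the nearest interior wall is 55 mm.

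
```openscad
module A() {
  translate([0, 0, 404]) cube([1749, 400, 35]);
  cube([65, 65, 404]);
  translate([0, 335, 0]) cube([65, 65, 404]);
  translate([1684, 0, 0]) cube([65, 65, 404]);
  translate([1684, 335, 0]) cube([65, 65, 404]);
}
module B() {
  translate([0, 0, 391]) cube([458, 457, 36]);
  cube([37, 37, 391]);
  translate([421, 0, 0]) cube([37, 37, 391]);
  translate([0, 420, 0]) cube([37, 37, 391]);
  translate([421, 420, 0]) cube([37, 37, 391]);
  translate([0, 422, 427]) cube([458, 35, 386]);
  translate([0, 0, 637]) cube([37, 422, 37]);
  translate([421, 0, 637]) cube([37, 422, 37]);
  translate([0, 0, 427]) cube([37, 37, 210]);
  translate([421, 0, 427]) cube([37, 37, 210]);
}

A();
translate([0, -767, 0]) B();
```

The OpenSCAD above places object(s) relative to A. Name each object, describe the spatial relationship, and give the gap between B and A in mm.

The chair's nearest face is 310 mm from the bench's −y face.

A is a bench. B is a chair. The chair is on the floor beside the bench on its −y side. The gap between the chair and the bench is 310 mm.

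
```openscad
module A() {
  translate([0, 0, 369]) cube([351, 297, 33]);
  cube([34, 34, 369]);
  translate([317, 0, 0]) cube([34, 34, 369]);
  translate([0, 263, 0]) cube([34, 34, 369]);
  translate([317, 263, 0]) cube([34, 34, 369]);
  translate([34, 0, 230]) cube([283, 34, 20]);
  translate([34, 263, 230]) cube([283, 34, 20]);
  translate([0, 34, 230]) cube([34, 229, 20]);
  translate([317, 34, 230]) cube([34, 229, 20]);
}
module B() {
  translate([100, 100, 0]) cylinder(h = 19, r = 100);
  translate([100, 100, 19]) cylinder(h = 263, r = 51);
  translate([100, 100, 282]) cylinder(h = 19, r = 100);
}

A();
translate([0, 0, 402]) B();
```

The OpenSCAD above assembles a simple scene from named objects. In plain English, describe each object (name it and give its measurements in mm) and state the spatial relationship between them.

A is a four-legged stool. The seat is a 351×297×33 mm slab whose top surface is at z = 402 mm; four square legs, each 34×34 mm in cross-section, run from the floor (z = 0) to the underside of the seat, each flush with a corner of the seat. Four stretchers, 34 mm wide and 20 mm tall, connect adjacent legs with their undersides at z = 230 mm, each running between the inner faces of the legs it joins and aligned with the legs' outer faces on the other axis.

B is a spool: two coaxial disc flanges of radius 100 mm and thickness 19 mm, joined by a core cylinder of radius 51 mm and height 263 mm. The lower flange rests on z = 0 and the three cylinders share a vertical axis.

The spool is on top of the stool.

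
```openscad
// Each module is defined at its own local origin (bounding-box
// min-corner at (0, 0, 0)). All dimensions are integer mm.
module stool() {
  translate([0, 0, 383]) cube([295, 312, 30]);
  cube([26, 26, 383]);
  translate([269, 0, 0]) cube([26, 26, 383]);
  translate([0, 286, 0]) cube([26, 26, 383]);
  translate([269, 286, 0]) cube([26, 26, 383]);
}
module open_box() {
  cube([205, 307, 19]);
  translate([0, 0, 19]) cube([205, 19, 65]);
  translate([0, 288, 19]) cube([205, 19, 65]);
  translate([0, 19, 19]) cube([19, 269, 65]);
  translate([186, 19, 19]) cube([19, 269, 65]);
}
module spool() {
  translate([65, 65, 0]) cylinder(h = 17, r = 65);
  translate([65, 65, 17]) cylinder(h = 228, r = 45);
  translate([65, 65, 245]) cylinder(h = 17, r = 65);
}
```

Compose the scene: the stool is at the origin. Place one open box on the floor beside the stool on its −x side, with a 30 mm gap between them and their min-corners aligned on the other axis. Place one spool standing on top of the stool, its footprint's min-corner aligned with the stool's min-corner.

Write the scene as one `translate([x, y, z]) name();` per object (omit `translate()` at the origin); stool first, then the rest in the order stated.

stool();
translate([-235, 0, 0]) open_box();
translate([0, 0, 413]) spool();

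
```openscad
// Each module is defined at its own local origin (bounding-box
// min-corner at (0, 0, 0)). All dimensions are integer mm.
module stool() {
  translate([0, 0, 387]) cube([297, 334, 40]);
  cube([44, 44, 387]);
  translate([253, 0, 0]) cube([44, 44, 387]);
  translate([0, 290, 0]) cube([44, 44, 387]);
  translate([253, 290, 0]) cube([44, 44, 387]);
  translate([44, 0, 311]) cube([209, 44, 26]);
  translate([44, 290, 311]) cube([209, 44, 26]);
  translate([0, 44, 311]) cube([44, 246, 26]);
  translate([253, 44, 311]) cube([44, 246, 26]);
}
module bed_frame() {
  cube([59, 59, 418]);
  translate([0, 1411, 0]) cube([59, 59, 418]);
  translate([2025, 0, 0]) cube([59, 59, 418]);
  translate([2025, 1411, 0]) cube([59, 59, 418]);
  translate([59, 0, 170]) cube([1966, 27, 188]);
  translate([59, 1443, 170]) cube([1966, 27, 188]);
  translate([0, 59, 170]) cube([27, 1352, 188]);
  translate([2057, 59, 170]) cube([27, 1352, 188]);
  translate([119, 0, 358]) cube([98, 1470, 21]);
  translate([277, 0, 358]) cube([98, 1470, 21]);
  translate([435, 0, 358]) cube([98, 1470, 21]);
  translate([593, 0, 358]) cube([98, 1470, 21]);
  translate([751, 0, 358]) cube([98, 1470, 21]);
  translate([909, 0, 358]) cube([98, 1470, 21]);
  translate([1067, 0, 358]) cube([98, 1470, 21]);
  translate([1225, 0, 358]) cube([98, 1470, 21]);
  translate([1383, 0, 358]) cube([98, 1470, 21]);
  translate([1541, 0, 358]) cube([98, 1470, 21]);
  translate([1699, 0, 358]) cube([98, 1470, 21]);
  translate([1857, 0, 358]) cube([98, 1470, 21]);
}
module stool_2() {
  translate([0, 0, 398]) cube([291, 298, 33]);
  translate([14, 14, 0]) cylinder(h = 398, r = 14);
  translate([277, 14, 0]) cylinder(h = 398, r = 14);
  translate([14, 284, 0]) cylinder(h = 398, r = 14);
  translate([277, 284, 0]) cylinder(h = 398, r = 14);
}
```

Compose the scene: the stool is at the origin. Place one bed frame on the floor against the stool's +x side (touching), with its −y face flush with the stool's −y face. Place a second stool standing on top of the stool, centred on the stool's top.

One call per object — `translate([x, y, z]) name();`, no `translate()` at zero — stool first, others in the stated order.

stool();
translate([297, 0, 0]) bed_frame();
translate([3, 18, 427]) stool_2();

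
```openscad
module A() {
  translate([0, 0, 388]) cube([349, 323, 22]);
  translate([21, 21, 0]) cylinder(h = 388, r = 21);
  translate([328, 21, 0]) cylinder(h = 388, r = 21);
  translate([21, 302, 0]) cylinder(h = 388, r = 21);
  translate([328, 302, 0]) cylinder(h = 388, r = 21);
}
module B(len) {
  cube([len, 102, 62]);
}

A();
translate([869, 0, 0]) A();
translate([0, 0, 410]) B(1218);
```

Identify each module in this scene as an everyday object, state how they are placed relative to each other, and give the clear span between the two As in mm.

Second stool starts at x = 869; first ends at x = 349; clear span = 869 − 349 = 520 mm.

A is a stool. B is a beam. A beam spans the tops of two stools. The clear span between the two stools is 520 mm.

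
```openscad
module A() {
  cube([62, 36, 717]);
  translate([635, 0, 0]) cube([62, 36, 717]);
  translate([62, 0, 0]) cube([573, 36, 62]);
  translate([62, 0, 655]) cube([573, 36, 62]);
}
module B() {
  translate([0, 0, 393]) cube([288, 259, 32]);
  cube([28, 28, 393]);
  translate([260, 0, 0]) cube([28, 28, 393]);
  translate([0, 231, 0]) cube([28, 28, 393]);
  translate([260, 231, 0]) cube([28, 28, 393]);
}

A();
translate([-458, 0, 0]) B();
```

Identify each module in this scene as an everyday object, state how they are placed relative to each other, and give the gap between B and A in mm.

A is a picture frame. B is a stool. The stool is on the floor beside the picture frame on its −x side. The gap between the stool and the picture frame is 170 mm.

The stool's nearest face is 170 mm from the picture frame's −x face.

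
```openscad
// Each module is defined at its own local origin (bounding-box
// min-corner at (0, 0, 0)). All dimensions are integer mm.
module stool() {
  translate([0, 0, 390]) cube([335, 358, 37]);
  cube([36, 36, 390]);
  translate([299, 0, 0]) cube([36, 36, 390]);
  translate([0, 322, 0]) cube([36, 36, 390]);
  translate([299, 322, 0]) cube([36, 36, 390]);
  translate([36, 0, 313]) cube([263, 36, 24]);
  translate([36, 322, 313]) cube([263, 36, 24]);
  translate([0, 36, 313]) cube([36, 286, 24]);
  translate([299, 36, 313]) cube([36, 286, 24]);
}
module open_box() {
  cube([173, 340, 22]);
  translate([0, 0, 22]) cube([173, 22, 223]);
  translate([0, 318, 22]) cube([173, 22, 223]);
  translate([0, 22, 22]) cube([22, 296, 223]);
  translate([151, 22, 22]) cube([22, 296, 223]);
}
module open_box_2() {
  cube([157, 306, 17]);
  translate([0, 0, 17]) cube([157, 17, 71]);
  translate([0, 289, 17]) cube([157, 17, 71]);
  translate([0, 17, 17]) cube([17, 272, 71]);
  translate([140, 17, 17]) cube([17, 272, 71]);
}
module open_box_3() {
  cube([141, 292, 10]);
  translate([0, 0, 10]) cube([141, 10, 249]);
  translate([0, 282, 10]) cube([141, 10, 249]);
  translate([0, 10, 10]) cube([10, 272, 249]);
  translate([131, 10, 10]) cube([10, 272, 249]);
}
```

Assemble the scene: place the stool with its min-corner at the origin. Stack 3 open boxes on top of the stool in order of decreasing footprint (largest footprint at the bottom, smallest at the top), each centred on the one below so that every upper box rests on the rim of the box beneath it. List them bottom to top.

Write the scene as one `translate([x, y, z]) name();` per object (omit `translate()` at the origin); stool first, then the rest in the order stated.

stool();
translate([81, 9, 427]) open_box();
translate([89, 26, 672]) open_box_2();
translate([97, 33, 760]) open_box_3();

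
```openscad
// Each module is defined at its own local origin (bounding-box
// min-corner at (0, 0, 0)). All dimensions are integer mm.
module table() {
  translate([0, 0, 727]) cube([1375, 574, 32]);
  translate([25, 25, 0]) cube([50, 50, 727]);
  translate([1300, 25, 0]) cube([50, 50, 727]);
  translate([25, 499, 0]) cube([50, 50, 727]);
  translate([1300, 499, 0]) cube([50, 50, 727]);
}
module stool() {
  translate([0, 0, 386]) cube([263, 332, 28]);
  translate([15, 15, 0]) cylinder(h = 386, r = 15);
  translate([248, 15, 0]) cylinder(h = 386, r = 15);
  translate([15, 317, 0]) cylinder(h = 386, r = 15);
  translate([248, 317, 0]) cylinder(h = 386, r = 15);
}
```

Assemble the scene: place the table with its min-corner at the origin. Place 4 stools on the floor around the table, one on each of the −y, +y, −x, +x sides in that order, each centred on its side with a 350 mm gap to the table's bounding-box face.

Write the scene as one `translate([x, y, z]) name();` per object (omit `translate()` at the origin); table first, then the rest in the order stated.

table();
translate([556, -682, 0]) stool();
translate([556, 924, 0]) stool();
translate([-613, 121, 0]) stool();
translate([1725, 121, 0]) stool();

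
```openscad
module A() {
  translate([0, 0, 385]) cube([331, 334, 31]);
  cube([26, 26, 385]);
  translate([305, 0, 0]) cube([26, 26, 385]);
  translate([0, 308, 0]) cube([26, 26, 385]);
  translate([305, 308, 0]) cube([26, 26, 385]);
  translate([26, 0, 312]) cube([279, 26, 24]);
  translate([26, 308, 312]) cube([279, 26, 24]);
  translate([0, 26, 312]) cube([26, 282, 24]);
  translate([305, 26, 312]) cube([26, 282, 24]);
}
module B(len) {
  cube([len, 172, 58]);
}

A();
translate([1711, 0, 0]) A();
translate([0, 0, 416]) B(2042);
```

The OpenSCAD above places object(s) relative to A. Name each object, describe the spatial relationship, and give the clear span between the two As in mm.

A is a stool. B is a beam. A beam spans the tops of two stools. The clear span between the two stools is 1380 mm.

Second stool starts at x = 1711; first ends at x = 331; clear span = 1711 − 331 = 1380 mm.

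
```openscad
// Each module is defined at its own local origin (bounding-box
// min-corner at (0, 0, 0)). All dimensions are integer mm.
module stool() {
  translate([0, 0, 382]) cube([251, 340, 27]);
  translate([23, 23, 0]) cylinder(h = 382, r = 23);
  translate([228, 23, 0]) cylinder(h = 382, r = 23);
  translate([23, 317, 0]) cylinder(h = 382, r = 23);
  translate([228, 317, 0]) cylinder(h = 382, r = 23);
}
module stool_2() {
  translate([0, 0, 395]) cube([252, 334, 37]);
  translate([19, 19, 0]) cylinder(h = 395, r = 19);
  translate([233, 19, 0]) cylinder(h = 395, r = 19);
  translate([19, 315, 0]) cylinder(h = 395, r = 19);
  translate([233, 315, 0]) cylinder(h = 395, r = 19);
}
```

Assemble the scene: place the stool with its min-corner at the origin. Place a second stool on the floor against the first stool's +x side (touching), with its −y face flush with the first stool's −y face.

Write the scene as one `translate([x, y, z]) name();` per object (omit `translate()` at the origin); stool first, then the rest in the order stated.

stool();
translate([251, 0, 0]) stool_2();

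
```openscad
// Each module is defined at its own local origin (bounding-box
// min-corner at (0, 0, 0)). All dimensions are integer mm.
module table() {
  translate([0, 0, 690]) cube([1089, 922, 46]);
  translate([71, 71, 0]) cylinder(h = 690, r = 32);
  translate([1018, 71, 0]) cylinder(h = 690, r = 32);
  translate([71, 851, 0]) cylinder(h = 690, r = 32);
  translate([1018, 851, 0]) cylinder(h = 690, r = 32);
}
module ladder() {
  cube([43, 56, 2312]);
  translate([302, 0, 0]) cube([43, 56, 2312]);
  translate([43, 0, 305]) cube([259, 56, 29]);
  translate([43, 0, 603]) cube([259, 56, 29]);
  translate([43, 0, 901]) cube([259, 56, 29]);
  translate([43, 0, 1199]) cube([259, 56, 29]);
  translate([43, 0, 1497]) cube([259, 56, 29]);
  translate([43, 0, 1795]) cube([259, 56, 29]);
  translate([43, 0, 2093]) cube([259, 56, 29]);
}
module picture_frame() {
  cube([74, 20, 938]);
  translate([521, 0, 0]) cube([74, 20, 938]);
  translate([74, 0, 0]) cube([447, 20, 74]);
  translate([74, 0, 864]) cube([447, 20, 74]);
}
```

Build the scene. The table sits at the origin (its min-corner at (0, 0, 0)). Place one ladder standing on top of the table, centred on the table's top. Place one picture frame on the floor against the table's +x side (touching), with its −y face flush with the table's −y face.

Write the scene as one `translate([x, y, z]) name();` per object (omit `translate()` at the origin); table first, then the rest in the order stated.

table();
translate([372, 433, 736]) ladder();
translate([1089, 0, 0]) picture_frame();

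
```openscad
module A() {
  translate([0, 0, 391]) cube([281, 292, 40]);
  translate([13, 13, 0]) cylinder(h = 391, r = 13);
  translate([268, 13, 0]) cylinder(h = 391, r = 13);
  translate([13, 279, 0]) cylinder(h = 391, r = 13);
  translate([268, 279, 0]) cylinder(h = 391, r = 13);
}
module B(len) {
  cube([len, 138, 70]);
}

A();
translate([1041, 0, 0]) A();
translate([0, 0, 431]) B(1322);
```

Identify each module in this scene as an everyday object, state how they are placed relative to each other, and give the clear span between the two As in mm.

A is a stool. B is a beam. A beam spans the tops of two stools. The clear span between the two stools is 760 mm.

Second stool starts at x = 1041; first ends at x = 281; clear span = 1041 − 281 = 760 mm.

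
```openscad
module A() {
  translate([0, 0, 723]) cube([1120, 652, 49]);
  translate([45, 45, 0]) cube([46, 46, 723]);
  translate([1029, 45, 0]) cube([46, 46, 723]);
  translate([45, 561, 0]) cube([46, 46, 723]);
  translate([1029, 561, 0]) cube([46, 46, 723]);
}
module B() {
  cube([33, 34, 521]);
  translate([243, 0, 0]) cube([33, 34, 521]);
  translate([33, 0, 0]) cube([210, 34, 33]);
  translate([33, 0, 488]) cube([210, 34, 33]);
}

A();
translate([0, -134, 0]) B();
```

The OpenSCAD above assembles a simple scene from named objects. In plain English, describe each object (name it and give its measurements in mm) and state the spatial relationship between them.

A is a rectangular dining table. The top is 1120×652×49 mm with its upper surface at z = 772 mm. It stands on four 46×46 mm square legs, each inset 45 mm from the nearest pair of top edges, running from the floor to the underside of the top.

B is a picture frame with a 210×455 mm rectangular opening (x by z) and a uniform 33 mm border on every side. Frame depth is 34 mm along y. It is built from two vertical stiles running the full outside height and two horizontal rails spanning the gap between the stiles.

The picture frame is on the floor beside the table on its −y side.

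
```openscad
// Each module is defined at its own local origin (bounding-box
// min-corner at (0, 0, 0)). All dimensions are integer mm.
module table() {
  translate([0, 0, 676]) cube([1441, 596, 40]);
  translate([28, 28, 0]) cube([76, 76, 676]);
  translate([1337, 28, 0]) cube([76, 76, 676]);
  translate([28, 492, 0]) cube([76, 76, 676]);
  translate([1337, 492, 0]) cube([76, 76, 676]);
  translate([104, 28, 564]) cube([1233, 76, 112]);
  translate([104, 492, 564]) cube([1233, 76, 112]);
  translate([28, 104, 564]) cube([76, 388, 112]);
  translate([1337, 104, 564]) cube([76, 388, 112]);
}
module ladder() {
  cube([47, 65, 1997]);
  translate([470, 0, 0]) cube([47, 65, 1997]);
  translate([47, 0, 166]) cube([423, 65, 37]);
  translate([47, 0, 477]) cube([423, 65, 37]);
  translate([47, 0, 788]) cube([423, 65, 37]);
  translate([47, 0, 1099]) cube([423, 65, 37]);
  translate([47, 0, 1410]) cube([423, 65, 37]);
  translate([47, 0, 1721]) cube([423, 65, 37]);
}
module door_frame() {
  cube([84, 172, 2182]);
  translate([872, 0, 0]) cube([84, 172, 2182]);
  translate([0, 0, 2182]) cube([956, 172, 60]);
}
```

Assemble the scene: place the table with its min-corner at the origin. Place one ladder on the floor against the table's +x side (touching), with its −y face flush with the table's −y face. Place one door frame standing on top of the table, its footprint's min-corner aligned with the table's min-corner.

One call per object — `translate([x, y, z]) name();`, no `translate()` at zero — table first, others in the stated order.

table();
translate([1441, 0, 0]) ladder();
translate([0, 0, 716]) door_frame();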